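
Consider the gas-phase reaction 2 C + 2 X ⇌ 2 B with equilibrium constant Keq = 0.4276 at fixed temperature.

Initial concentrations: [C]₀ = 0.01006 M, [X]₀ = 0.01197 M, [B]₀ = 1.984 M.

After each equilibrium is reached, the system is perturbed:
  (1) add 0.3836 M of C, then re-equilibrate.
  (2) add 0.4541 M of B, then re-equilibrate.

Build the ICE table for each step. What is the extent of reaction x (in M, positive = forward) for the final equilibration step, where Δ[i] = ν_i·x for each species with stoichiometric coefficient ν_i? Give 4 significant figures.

x = -0.08367 M

Q₀ = 2.7146e+08 vs Keq = 0.4276 ⇒ Q>K, reverse
Step 1:
                  C         X         B
  I         0.01006   0.01197     1.984
  C           1.131     1.131    -1.131
  E           1.141     1.143    0.8529
  solve Keq expr → x = -0.5655; check Q = 0.4276
Then add 0.3836 M of C.
Step 2:
                  C         X         B
  I           1.525     1.143    0.8529
  C         -0.1072   -0.1072    0.1072
  E           1.418     1.036    0.9601
  solve Keq expr → x = 0.05361; check Q = 0.4276
Then add 0.4541 M of B.
Step 3:
                  C         X         B
  I           1.418     1.036     1.414
  C          0.1673    0.1673   -0.1673
  E           1.585     1.203     1.247
  solve Keq expr → x = -0.08367; check Q = 0.4276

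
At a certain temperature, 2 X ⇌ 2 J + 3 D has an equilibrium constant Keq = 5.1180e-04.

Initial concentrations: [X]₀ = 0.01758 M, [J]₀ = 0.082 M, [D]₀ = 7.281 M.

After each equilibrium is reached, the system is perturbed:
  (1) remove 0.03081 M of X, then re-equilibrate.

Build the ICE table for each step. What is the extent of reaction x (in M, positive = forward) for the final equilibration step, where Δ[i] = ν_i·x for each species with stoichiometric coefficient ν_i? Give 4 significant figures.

x = -1.8175e-05 M

Q₀ = 8398 vs Keq = 5.1180e-04 ⇒ Q>K, reverse
Step 1:
                  X         J         D
  init      0.01758     0.082     7.281
  Δ         0.08188  -0.08188   -0.1228
  eq        0.09946 1.1749e-04     7.158
  solve Keq expr → x = -0.04094; check Q = 5.1180e-04
Then remove 0.03081 M of X.
Step 2:
                  X         J         D
  init      0.06865 1.1749e-04     7.158
  Δ       3.6351e-05 -3.6351e-05 -5.4526e-05
  eq        0.06869 8.1141e-05     7.158
  solve Keq expr → x = -1.8175e-05; check Q = 5.1180e-04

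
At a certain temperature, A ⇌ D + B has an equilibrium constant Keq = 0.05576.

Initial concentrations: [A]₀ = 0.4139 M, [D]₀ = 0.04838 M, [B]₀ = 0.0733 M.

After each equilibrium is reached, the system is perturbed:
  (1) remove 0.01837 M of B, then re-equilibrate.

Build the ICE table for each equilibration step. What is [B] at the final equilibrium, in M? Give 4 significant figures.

[B]_eq = 0.1389 M

Q₀ = 0.008568 vs Keq = 0.05576 ⇒ Q<K, forward
Step 1:
                    A           D           B
  I            0.4139     0.04838      0.0733
  C          -0.07682     0.07682     0.07682
  E            0.3371      0.1252      0.1501
  solve Keq expr → x = 0.07682; check Q = 0.05576
Then remove 0.01837 M of B.
Step 2:
                    A           D           B
  I            0.3371      0.1252      0.1318
  C          -0.00719     0.00719     0.00719
  E            0.3299      0.1324      0.1389
  solve Keq expr → x = 0.00719; check Q = 0.05576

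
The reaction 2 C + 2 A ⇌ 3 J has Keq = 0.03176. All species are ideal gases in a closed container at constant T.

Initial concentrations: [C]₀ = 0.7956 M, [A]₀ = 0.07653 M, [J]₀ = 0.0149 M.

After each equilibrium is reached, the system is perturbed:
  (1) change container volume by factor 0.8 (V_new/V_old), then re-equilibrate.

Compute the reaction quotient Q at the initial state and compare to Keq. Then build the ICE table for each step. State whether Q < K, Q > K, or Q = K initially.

Q₀ = 8.9229e-04; Q < K (proceeds forward)

Q₀ = 8.9229e-04 vs Keq = 0.03176 ⇒ Q<K, forward
Step 1:
                    C           A           J
  Initial      0.7956     0.07653      0.0149
  Change     -0.01723    -0.01723     0.02585
  Equil        0.7784      0.0593     0.04075
  solve Keq expr → x = 0.008616; check Q = 0.03176
Then change container volume by factor 0.8 (V_new/V_old).
Step 2:
                    C           A           J
  Initial       0.973     0.07412     0.05094
  Change    -0.001935   -0.001935    0.002902
  Equil         0.971     0.07219     0.05384
  solve Keq expr → x = 9.6749e-04; check Q = 0.03176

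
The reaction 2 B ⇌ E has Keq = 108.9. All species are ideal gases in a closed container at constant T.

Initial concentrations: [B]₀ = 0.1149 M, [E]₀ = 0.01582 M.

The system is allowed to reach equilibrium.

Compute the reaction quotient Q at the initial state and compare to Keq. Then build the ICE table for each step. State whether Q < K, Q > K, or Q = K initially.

Q₀ = 1.198 vs Keq = 108.9 ⇒ Q<K, forward
Step 1:
                  B         E
  init       0.1149   0.01582
  Δ        -0.09116   0.04558
  eq        0.02374    0.0614
  solve Keq expr → x = 0.04558; check Q = 108.9

Q₀ = 1.198; Q < K (proceeds forward)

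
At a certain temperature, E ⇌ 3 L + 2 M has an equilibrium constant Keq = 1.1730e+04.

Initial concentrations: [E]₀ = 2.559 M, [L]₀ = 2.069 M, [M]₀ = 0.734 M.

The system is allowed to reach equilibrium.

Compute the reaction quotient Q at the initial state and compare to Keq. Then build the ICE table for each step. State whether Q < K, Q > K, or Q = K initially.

Q₀ = 1.865; Q < K (proceeds forward)

Q₀ = 1.865 vs Keq = 1.1730e+04 ⇒ Q<K, forward
Step 1:
                    E           L           M
  Initial       2.559       2.069       0.734
  Change       -1.837       5.512       3.674
  Equil        0.7218       7.581       4.408
  solve Keq expr → x = 1.837; check Q = 1.1730e+04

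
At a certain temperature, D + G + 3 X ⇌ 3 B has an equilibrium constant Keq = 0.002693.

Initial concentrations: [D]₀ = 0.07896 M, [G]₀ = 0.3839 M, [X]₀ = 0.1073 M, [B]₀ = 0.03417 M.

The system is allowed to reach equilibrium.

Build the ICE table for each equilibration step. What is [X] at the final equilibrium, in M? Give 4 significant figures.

[X]_eq = 0.1353 M

Q₀ = 1.065 vs Keq = 0.002693 ⇒ Q>K, reverse
Step 1:
                   D          G          X          B
  Initial    0.07896     0.3839     0.1073    0.03417
  Change    0.009343   0.009343    0.02803   -0.02803
  Equil       0.0883     0.3932     0.1353   0.006142
  solve Keq expr → x = -0.009343; check Q = 0.002693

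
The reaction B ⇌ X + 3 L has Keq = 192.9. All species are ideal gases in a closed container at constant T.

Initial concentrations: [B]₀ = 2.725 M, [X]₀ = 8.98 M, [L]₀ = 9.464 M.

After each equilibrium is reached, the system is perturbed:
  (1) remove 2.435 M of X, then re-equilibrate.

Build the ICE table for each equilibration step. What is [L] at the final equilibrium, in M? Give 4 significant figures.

Q₀ = 2793 vs Keq = 192.9 ⇒ Q>K, reverse
Step 1:
                  B         X         L
  Initial     2.725      8.98     9.464
  Change      1.552    -1.552    -4.657
  Equil       4.277     7.428     4.807
  solve Keq expr → x = -1.552; check Q = 192.9
Then remove 2.435 M of X.
Step 2:
                  B         X         L
  Initial     4.277     4.993     4.807
  Change    -0.1797    0.1797    0.5392
  Equil       4.098     5.172     5.346
  solve Keq expr → x = 0.1797; check Q = 192.9

[L]_eq = 5.346 M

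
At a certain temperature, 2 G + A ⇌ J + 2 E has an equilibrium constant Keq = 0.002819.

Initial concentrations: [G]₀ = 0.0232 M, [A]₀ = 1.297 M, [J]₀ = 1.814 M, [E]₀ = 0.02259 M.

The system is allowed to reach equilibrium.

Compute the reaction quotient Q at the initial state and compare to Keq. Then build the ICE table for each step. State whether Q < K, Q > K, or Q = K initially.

Q₀ = 1.326; Q > K (proceeds reverse)

Q₀ = 1.326 vs Keq = 0.002819 ⇒ Q>K, reverse
Step 1:
                   G          A          J          E
  I           0.0232      1.297      1.814    0.02259
  C          0.02061     0.0103    -0.0103   -0.02061
  E          0.04381      1.307      1.804    0.00198
  solve Keq expr → x = -0.0103; check Q = 0.002819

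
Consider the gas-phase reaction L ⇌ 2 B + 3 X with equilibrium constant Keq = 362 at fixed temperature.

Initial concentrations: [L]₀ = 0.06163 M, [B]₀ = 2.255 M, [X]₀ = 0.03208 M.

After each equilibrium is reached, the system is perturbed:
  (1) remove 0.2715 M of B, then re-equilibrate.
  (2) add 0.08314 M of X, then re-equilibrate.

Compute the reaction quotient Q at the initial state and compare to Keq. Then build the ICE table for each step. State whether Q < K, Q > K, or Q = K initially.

Q₀ = 0.002724 vs Keq = 362 ⇒ Q<K, forward
Step 1:
                    L           B           X
  Initial     0.06163       2.255     0.03208
  Change     -0.06147      0.1229      0.1844
  Equil    1.5850e-04       2.378      0.2165
  solve Keq expr → x = 0.06147; check Q = 362
Then remove 0.2715 M of B.
Step 2:
                    L           B           X
  Initial  1.5850e-04       2.106      0.2165
  Change  -3.3944e-05  6.7888e-05  1.0183e-04
  Equil    1.2456e-04       2.107      0.2166
  solve Keq expr → x = 3.3944e-05; check Q = 362
Then add 0.08314 M of X.
Step 3:
                    L           B           X
  Initial  1.2456e-04       2.107      0.2997
  Change   2.0340e-04 -4.0679e-04 -6.1019e-04
  Equil    3.2795e-04       2.106      0.2991
  solve Keq expr → x = -2.0340e-04; check Q = 362

Q₀ = 0.002724; Q < K (proceeds forward)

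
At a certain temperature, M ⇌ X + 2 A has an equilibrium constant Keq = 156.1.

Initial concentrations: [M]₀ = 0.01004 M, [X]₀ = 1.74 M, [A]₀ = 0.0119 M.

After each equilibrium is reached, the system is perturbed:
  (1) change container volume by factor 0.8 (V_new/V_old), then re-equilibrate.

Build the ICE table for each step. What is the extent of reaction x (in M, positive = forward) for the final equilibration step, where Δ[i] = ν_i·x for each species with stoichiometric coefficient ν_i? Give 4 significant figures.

Q₀ = 0.02454 vs Keq = 156.1 ⇒ Q<K, forward
Step 1:
                    M           X           A
  I           0.01004        1.74      0.0119
  C          -0.01003     0.01003     0.02006
  E        1.1449e-05        1.75     0.03196
  solve Keq expr → x = 0.01003; check Q = 156.1
Then change container volume by factor 0.8 (V_new/V_old).
Step 2:
                    M           X           A
  I        1.4312e-05       2.188     0.03995
  C        8.0322e-06 -8.0322e-06 -1.6064e-05
  E        2.2344e-05       2.188     0.03993
  solve Keq expr → x = -8.0322e-06; check Q = 156.1

x = -8.0322e-06 M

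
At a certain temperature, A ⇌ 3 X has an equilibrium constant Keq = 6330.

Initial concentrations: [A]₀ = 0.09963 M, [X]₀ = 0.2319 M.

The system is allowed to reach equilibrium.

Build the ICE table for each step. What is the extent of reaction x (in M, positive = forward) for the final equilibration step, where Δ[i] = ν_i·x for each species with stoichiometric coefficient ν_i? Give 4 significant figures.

Q₀ = 0.1252 vs Keq = 6330 ⇒ Q<K, forward
Step 1:
                    A           X
  Initial     0.09963      0.2319
  Change     -0.09961      0.2988
  Equil    2.3615e-05      0.5307
  solve Keq expr → x = 0.09961; check Q = 6330

x = 0.09961 M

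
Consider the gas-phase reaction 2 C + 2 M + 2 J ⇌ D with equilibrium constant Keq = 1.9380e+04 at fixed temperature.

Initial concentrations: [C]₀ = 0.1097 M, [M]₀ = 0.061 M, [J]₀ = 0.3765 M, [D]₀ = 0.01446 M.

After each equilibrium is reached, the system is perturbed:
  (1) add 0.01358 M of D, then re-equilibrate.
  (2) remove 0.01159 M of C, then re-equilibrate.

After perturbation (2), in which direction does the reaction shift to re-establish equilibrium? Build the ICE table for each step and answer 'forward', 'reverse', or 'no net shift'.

Q₀ = 2278 vs Keq = 1.9380e+04 ⇒ Q<K, forward
Step 1:
                    C           M           J           D
  init         0.1097       0.061      0.3765     0.01446
  Δ          -0.02312    -0.02312    -0.02312     0.01156
  eq          0.08658     0.03788      0.3534     0.02602
  solve Keq expr → x = 0.01156; check Q = 1.9380e+04
Then add 0.01358 M of D.
Step 2:
                    C           M           J           D
  init        0.08658     0.03788      0.3534      0.0396
  Δ          0.004617    0.004617    0.004617   -0.002308
  eq          0.09119     0.04249       0.358     0.03729
  solve Keq expr → x = -0.002308; check Q = 1.9380e+04
Then remove 0.01159 M of C.
Step 3:
                    C           M           J           D
  init         0.0796     0.04249       0.358     0.03729
  Δ          0.003042    0.003042    0.003042   -0.001521
  eq          0.08264     0.04553       0.361     0.03577
  solve Keq expr → x = -0.001521; check Q = 1.9380e+04

Direction: reverse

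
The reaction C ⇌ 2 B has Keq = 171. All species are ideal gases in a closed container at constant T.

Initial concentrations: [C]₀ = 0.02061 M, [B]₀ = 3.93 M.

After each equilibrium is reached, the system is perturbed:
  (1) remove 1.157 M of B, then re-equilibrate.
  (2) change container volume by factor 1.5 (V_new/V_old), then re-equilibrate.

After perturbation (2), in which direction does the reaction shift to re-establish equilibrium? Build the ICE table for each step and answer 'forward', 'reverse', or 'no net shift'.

Q₀ = 749.4 vs Keq = 171 ⇒ Q>K, reverse
Step 1:
                  C         B
  I         0.02061      3.93
  C         0.06393   -0.1279
  E         0.08454     3.802
  solve Keq expr → x = -0.06393; check Q = 171
Then remove 1.157 M of B.
Step 2:
                  C         B
  I         0.08454     2.645
  C        -0.04104   0.08209
  E          0.0435     2.727
  solve Keq expr → x = 0.04104; check Q = 171
Then change container volume by factor 1.5 (V_new/V_old).
Step 3:
                  C         B
  I           0.029     1.818
  C       -0.009269   0.01854
  E         0.01973     1.837
  solve Keq expr → x = 0.009269; check Q = 171

Direction: forward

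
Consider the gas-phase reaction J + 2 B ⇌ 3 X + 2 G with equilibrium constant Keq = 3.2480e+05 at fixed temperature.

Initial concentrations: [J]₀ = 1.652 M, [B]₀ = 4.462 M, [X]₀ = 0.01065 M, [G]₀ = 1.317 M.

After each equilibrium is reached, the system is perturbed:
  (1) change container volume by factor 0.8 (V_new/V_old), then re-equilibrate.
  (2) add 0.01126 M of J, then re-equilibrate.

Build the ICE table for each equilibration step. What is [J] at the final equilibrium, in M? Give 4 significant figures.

Q₀ = 6.3702e-08 vs Keq = 3.2480e+05 ⇒ Q<K, forward
Step 1:
                    J           B           X           G
  init          1.652       4.462     0.01065       1.317
  Δ            -1.646      -3.292       4.939       3.292
  eq         0.005797        1.17       4.949       4.609
  solve Keq expr → x = 1.646; check Q = 3.2480e+05
Then change container volume by factor 0.8 (V_new/V_old).
Step 2:
                    J           B           X           G
  init       0.007247       1.462       6.187       5.762
  Δ          0.003865    0.007729    -0.01159   -0.007729
  eq          0.01111        1.47       6.175       5.754
  solve Keq expr → x = -0.003865; check Q = 3.2480e+05
Then add 0.01126 M of J.
Step 3:
                    J           B           X           G
  init        0.02237        1.47       6.175       5.754
  Δ          -0.01067    -0.02133       0.032     0.02133
  eq          0.01171       1.448       6.207       5.775
  solve Keq expr → x = 0.01067; check Q = 3.2480e+05

[J]_eq = 0.01171 M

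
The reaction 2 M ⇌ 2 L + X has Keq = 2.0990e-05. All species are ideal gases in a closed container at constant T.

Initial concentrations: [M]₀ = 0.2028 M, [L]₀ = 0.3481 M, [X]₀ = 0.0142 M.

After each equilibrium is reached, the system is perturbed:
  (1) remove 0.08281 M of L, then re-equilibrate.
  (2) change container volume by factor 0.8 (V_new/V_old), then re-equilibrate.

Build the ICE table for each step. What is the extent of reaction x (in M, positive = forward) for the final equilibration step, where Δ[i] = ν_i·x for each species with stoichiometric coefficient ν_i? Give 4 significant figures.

Q₀ = 0.04184 vs Keq = 2.0990e-05 ⇒ Q>K, reverse
Step 1:
                    M           L           X
  I            0.2028      0.3481      0.0142
  C           0.02838    -0.02838    -0.01419
  E            0.2312      0.3197  1.0974e-05
  solve Keq expr → x = -0.01419; check Q = 2.0990e-05
Then remove 0.08281 M of L.
Step 2:
                    M           L           X
  I            0.2312      0.2369  1.0974e-05
  C       -1.8012e-05  1.8012e-05  9.0062e-06
  E            0.2312      0.2369  1.9980e-05
  solve Keq expr → x = 9.0062e-06; check Q = 2.0990e-05
Then change container volume by factor 0.8 (V_new/V_old).
Step 3:
                    M           L           X
  I             0.289      0.2962  2.4975e-05
  C        9.9846e-06 -9.9846e-06 -4.9923e-06
  E             0.289      0.2962  1.9983e-05
  solve Keq expr → x = -4.9923e-06; check Q = 2.0990e-05

x = -4.9923e-06 M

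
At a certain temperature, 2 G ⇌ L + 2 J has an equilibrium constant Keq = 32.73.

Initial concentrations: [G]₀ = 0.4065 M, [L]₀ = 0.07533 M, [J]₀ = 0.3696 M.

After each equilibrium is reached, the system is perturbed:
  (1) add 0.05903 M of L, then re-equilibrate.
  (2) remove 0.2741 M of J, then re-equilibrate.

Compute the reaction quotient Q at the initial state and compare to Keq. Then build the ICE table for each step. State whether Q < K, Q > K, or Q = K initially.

Q₀ = 0.06227; Q < K (proceeds forward)

Q₀ = 0.06227 vs Keq = 32.73 ⇒ Q<K, forward
Step 1:
                  G         L         J
  Initial    0.4065   0.07533    0.3696
  Change    -0.3444    0.1722    0.3444
  Equil     0.06209    0.2475     0.714
  solve Keq expr → x = 0.1722; check Q = 32.73
Then add 0.05903 M of L.
Step 2:
                  G         L         J
  Initial   0.06209    0.3066     0.714
  Change   0.006079  -0.00304 -0.006079
  Equil     0.06817    0.3035    0.7079
  solve Keq expr → x = -0.00304; check Q = 32.73
Then remove 0.2741 M of J.
Step 3:
                  G         L         J
  Initial   0.06817    0.3035    0.4338
  Change   -0.02331   0.01166   0.02331
  Equil     0.04486    0.3152    0.4571
  solve Keq expr → x = 0.01166; check Q = 32.73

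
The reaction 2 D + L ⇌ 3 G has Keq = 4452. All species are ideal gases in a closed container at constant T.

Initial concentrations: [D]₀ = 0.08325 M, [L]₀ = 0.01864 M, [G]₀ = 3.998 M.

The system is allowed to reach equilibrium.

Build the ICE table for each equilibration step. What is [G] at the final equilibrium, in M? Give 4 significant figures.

[G]_eq = 3.676 M

Q₀ = 4.9467e+05 vs Keq = 4452 ⇒ Q>K, reverse
Step 1:
                  D         L         G
  I         0.08325   0.01864     3.998
  C          0.2145    0.1072   -0.3217
  E          0.2977    0.1259     3.676
  solve Keq expr → x = -0.1072; check Q = 4452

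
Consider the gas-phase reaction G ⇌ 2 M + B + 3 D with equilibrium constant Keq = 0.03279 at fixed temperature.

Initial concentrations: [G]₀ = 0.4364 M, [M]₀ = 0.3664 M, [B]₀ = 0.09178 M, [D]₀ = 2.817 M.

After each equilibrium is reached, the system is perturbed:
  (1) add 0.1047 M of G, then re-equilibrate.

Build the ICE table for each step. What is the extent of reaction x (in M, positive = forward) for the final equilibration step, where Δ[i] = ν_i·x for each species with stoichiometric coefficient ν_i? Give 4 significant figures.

x = 0.00262 M

Q₀ = 0.6312 vs Keq = 0.03279 ⇒ Q>K, reverse
Step 1:
                  G         M         B         D
  init       0.4364    0.3664   0.09178     2.817
  Δ         0.07243   -0.1449  -0.07243   -0.2173
  eq         0.5088    0.2215   0.01935       2.6
  solve Keq expr → x = -0.07243; check Q = 0.03279
Then add 0.1047 M of G.
Step 2:
                  G         M         B         D
  init       0.6135    0.2215   0.01935       2.6
  Δ        -0.00262  0.005241   0.00262  0.007861
  eq         0.6109    0.2268   0.02197     2.608
  solve Keq expr → x = 0.00262; check Q = 0.03279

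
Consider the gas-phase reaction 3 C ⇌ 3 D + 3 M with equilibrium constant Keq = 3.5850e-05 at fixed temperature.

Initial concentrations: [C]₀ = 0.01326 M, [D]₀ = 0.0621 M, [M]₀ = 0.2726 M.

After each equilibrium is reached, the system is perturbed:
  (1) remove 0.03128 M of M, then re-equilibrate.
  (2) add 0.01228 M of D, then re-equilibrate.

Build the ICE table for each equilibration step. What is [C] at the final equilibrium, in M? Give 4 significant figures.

Q₀ = 2.081 vs Keq = 3.5850e-05 ⇒ Q>K, reverse
Step 1:
                  C         D         M
  I         0.01326    0.0621    0.2726
  C         0.05229  -0.05229  -0.05229
  E         0.06555  0.009811    0.2203
  solve Keq expr → x = -0.01743; check Q = 3.5850e-05
Then remove 0.03128 M of M.
Step 2:
                  C         D         M
  I         0.06555  0.009811     0.189
  C       -0.001316  0.001316  0.001316
  E         0.06423   0.01113    0.1903
  solve Keq expr → x = 4.3878e-04; check Q = 3.5850e-05
Then add 0.01228 M of D.
Step 3:
                  C         D         M
  I         0.06423   0.02341    0.1903
  C        0.009869 -0.009869 -0.009869
  E          0.0741   0.01354    0.1805
  solve Keq expr → x = -0.00329; check Q = 3.5850e-05

[C]_eq = 0.0741 M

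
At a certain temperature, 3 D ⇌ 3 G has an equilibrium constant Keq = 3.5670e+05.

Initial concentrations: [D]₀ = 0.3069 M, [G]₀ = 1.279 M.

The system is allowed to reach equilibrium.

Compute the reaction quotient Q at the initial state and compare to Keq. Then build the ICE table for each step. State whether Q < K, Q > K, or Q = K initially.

Q₀ = 72.38 vs Keq = 3.5670e+05 ⇒ Q<K, forward
Step 1:
                  D         G
  Initial    0.3069     1.279
  Change    -0.2848    0.2848
  Equil     0.02205     1.564
  solve Keq expr → x = 0.09495; check Q = 3.5670e+05

Q₀ = 72.38; Q < K (proceeds forward)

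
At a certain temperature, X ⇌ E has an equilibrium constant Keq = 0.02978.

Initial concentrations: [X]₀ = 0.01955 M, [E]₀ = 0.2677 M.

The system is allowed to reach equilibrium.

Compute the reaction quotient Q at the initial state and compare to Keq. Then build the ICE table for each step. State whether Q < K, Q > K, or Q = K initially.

Q₀ = 13.69 vs Keq = 0.02978 ⇒ Q>K, reverse
Step 1:
                   X          E
  I          0.01955     0.2677
  C           0.2594    -0.2594
  E           0.2789   0.008307
  solve Keq expr → x = -0.2594; check Q = 0.02978

Q₀ = 13.69; Q > K (proceeds reverse)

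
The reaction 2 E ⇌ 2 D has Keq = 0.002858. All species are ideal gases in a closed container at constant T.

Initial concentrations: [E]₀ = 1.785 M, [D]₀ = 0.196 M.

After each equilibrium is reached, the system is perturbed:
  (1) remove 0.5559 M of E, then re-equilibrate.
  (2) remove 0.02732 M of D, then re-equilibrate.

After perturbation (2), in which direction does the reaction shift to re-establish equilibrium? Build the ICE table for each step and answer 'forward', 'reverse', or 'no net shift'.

Direction: forward

Q₀ = 0.01206 vs Keq = 0.002858 ⇒ Q>K, reverse
Step 1:
                  E         D
  Initial     1.785     0.196
  Change    0.09547  -0.09547
  Equil        1.88    0.1005
  solve Keq expr → x = -0.04773; check Q = 0.002858
Then remove 0.5559 M of E.
Step 2:
                  E         D
  Initial     1.325    0.1005
  Change    0.02821  -0.02821
  Equil       1.353   0.07232
  solve Keq expr → x = -0.01411; check Q = 0.002858
Then remove 0.02732 M of D.
Step 3:
                  E         D
  Initial     1.353     0.045
  Change   -0.02593   0.02593
  Equil       1.327   0.07093
  solve Keq expr → x = 0.01297; check Q = 0.002858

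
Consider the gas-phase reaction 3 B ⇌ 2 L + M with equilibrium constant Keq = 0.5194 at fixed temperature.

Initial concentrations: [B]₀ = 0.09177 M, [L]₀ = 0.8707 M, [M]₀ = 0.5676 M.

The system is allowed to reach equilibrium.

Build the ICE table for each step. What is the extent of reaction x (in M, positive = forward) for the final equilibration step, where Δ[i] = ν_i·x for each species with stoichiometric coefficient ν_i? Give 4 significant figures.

x = -0.1696 M

Q₀ = 556.8 vs Keq = 0.5194 ⇒ Q>K, reverse
Step 1:
                  B         L         M
  init      0.09177    0.8707    0.5676
  Δ          0.5087   -0.3391   -0.1696
  eq         0.6005    0.5316     0.398
  solve Keq expr → x = -0.1696; check Q = 0.5194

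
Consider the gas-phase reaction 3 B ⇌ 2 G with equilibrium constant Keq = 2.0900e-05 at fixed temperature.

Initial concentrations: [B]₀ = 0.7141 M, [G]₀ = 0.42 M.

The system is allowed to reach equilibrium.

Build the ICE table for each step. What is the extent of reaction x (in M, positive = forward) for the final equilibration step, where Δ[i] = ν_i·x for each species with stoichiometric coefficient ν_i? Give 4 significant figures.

x = -0.2065 M

Q₀ = 0.4844 vs Keq = 2.0900e-05 ⇒ Q>K, reverse
Step 1:
                  B         G
  Initial    0.7141      0.42
  Change     0.6194    -0.413
  Equil       1.334   0.00704
  solve Keq expr → x = -0.2065; check Q = 2.0900e-05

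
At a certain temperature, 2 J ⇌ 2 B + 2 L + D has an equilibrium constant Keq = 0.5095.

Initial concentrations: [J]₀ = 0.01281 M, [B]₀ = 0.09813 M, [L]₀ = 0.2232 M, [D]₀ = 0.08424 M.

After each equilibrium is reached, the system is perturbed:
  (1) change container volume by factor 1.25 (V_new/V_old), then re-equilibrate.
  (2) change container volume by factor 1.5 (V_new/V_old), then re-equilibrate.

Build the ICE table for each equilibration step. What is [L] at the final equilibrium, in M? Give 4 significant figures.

[L]_eq = 0.1237 M

Q₀ = 0.2463 vs Keq = 0.5095 ⇒ Q<K, forward
Step 1:
                    J           B           L           D
  I           0.01281     0.09813      0.2232     0.08424
  C         -0.003367    0.003367    0.003367    0.001683
  E          0.009443      0.1015      0.2266     0.08592
  solve Keq expr → x = 0.001683; check Q = 0.5095
Then change container volume by factor 1.25 (V_new/V_old).
Step 2:
                    J           B           L           D
  I          0.007555      0.0812      0.1813     0.06874
  C         -0.001923    0.001923    0.001923  9.6163e-04
  E          0.005631     0.08312      0.1832      0.0697
  solve Keq expr → x = 9.6163e-04; check Q = 0.5095
Then change container volume by factor 1.5 (V_new/V_old).
Step 3:
                    J           B           L           D
  I          0.003754     0.05541      0.1221     0.04647
  C         -0.001606    0.001606    0.001606  8.0277e-04
  E          0.002149     0.05702      0.1237     0.04727
  solve Keq expr → x = 8.0277e-04; check Q = 0.5095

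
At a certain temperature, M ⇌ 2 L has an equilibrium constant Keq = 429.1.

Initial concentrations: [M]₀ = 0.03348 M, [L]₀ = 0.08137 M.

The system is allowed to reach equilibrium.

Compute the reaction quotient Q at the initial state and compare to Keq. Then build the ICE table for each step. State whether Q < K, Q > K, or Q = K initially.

Q₀ = 0.1978; Q < K (proceeds forward)

Q₀ = 0.1978 vs Keq = 429.1 ⇒ Q<K, forward
Step 1:
                  M         L
  I         0.03348   0.08137
  C        -0.03343   0.06686
  E       5.1203e-05    0.1482
  solve Keq expr → x = 0.03343; check Q = 429.1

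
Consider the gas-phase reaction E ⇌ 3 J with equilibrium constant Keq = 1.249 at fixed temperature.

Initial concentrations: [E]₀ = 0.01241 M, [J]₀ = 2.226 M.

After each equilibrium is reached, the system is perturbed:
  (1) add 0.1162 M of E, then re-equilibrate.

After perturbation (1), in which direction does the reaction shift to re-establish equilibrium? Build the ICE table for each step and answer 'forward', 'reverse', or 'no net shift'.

Direction: forward

Q₀ = 888.8 vs Keq = 1.249 ⇒ Q>K, reverse
Step 1:
                    E           J
  Initial     0.01241       2.226
  Change        0.462      -1.386
  Equil        0.4744      0.8399
  solve Keq expr → x = -0.462; check Q = 1.249
Then add 0.1162 M of E.
Step 2:
                    E           J
  Initial      0.5906      0.8399
  Change      -0.0181      0.0543
  Equil        0.5725      0.8942
  solve Keq expr → x = 0.0181; check Q = 1.249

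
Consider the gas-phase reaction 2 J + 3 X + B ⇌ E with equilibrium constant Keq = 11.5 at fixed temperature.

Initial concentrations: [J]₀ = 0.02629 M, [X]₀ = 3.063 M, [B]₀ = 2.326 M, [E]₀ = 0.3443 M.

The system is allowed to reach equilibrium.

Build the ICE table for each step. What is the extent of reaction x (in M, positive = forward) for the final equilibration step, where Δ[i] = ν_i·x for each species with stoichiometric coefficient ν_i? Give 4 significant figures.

Q₀ = 7.453 vs Keq = 11.5 ⇒ Q<K, forward
Step 1:
                  J         X         B         E
  I         0.02629     3.063     2.326    0.3443
  C       -0.004961 -0.007442 -0.002481  0.002481
  E         0.02133     3.056     2.324    0.3468
  solve Keq expr → x = 0.002481; check Q = 11.5

x = 0.002481 M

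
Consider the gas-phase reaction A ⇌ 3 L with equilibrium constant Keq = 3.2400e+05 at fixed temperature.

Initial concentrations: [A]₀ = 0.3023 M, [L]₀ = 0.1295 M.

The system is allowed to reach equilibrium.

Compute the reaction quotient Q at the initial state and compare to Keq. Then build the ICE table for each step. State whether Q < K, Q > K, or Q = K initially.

Q₀ = 0.007184; Q < K (proceeds forward)

Q₀ = 0.007184 vs Keq = 3.2400e+05 ⇒ Q<K, forward
Step 1:
                    A           L
  Initial      0.3023      0.1295
  Change      -0.3023      0.9069
  Equil    3.4358e-06       1.036
  solve Keq expr → x = 0.3023; check Q = 3.2400e+05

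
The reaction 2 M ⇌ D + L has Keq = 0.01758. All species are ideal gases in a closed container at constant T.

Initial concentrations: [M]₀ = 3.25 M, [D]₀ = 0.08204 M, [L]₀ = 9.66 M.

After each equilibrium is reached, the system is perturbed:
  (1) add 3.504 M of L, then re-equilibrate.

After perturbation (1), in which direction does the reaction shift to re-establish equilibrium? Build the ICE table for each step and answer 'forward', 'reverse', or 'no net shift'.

Q₀ = 0.07503 vs Keq = 0.01758 ⇒ Q>K, reverse
Step 1:
                    M           D           L
  I              3.25     0.08204        9.66
  C            0.1224    -0.06121    -0.06121
  E             3.372     0.02083       9.599
  solve Keq expr → x = -0.06121; check Q = 0.01758
Then add 3.504 M of L.
Step 2:
                    M           D           L
  I             3.372     0.02083        13.1
  C           0.01093   -0.005465   -0.005465
  E             3.383     0.01536        13.1
  solve Keq expr → x = -0.005465; check Q = 0.01758

Direction: reverse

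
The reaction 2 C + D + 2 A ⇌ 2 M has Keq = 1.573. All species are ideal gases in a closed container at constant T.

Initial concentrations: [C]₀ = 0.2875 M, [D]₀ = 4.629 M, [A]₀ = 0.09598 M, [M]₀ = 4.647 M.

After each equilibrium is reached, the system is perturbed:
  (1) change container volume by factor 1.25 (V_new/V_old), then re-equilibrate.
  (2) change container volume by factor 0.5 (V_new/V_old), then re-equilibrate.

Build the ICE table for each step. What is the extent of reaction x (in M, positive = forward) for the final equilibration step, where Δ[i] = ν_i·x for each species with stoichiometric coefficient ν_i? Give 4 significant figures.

Q₀ = 6127 vs Keq = 1.573 ⇒ Q>K, reverse
Step 1:
                    C           D           A           M
  init         0.2875       4.629     0.09598       4.647
  Δ            0.9538      0.4769      0.9538     -0.9538
  eq            1.241       5.106        1.05       3.693
  solve Keq expr → x = -0.4769; check Q = 1.573
Then change container volume by factor 1.25 (V_new/V_old).
Step 2:
                    C           D           A           M
  init         0.9931       4.085      0.8398       2.955
  Δ            0.1364     0.06819      0.1364     -0.1364
  eq            1.129       4.153      0.9762       2.818
  solve Keq expr → x = -0.06819; check Q = 1.573
Then change container volume by factor 0.5 (V_new/V_old).
Step 3:
                    C           D           A           M
  init          2.259       8.306       1.952       5.636
  Δ           -0.7521      -0.376     -0.7521      0.7521
  eq            1.507        7.93         1.2       6.388
  solve Keq expr → x = 0.376; check Q = 1.573

x = 0.376 M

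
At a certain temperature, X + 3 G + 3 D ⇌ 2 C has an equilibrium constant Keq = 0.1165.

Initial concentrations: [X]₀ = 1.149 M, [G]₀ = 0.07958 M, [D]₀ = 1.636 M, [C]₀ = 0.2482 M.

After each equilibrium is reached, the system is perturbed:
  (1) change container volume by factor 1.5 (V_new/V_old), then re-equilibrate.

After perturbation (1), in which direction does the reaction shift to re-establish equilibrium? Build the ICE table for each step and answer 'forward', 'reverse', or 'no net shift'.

Q₀ = 24.3 vs Keq = 0.1165 ⇒ Q>K, reverse
Step 1:
                    X           G           D           C
  Initial       1.149     0.07958       1.636      0.2482
  Change       0.0615      0.1845      0.1845      -0.123
  Equil         1.211      0.2641       1.821      0.1252
  solve Keq expr → x = -0.0615; check Q = 0.1165
Then change container volume by factor 1.5 (V_new/V_old).
Step 2:
                    X           G           D           C
  Initial       0.807      0.1761       1.214     0.08346
  Change      0.01757      0.0527      0.0527    -0.03513
  Equil        0.8246      0.2288       1.266     0.04833
  solve Keq expr → x = -0.01757; check Q = 0.1165

Direction: reverse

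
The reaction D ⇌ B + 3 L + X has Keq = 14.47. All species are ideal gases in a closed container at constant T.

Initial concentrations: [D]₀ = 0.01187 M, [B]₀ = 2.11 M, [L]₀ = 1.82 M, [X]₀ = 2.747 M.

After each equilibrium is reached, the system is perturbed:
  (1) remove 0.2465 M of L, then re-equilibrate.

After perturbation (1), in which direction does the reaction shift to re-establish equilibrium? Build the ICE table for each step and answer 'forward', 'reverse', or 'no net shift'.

Q₀ = 2944 vs Keq = 14.47 ⇒ Q>K, reverse
Step 1:
                  D         B         L         X
  Initial   0.01187      2.11      1.82     2.747
  Change     0.2804   -0.2804   -0.8413   -0.2804
  Equil      0.2923      1.83    0.9787     2.467
  solve Keq expr → x = -0.2804; check Q = 14.47
Then remove 0.2465 M of L.
Step 2:
                  D         B         L         X
  Initial    0.2923      1.83    0.7322     2.467
  Change   -0.05505   0.05505    0.1651   0.05505
  Equil      0.2373     1.885    0.8973     2.522
  solve Keq expr → x = 0.05505; check Q = 14.47

Direction: forward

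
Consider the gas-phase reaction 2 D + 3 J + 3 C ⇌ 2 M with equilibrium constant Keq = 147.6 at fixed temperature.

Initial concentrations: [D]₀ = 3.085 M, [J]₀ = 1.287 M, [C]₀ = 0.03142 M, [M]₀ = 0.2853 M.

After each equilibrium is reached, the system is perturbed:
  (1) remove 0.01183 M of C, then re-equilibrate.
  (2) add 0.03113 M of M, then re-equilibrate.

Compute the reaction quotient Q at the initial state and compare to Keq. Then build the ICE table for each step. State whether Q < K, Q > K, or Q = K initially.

Q₀ = 129.3 vs Keq = 147.6 ⇒ Q<K, forward
Step 1:
                  D         J         C         M
  Initial     3.085     1.287   0.03142    0.2853
  Change  -8.3938e-04 -0.001259 -0.001259 8.3938e-04
  Equil       3.084     1.286   0.03016    0.2861
  solve Keq expr → x = 4.1969e-04; check Q = 147.6
Then remove 0.01183 M of C.
Step 2:
                  D         J         C         M
  Initial     3.084     1.286   0.01833    0.2861
  Change   0.007342   0.01101   0.01101 -0.007342
  Equil       3.092     1.297   0.02934    0.2788
  solve Keq expr → x = -0.003671; check Q = 147.6
Then add 0.03113 M of M.
Step 3:
                  D         J         C         M
  Initial     3.092     1.297   0.02934    0.3099
  Change   0.001332  0.001998  0.001998 -0.001332
  Equil       3.093     1.299   0.03134    0.3086
  solve Keq expr → x = -6.6600e-04; check Q = 147.6

Q₀ = 129.3; Q < K (proceeds forward)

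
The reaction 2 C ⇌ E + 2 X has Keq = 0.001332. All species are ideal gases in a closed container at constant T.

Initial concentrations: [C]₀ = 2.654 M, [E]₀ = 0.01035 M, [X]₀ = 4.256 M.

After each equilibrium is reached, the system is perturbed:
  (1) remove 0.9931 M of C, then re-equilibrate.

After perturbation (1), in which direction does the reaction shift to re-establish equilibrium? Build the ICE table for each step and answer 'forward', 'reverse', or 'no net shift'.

Direction: reverse

Q₀ = 0.02662 vs Keq = 0.001332 ⇒ Q>K, reverse
Step 1:
                   C          E          X
  Initial      2.654    0.01035      4.256
  Change     0.01964  -0.009819   -0.01964
  Equil        2.674 5.3055e-04      4.236
  solve Keq expr → x = -0.009819; check Q = 0.001332
Then remove 0.9931 M of C.
Step 2:
                   C          E          X
  Initial      1.681 5.3055e-04      4.236
  Change  6.4142e-04 -3.2071e-04 -6.4142e-04
  Equil        1.681 2.0984e-04      4.236
  solve Keq expr → x = -3.2071e-04; check Q = 0.001332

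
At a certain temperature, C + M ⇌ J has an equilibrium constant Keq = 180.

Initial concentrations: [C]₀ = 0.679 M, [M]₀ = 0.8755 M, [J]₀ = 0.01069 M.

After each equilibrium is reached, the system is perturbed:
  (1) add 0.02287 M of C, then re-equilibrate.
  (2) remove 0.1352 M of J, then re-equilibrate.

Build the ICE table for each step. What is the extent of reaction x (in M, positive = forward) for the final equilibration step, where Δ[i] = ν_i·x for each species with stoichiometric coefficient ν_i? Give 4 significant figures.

Q₀ = 0.01798 vs Keq = 180 ⇒ Q<K, forward
Step 1:
                    C           M           J
  init          0.679      0.8755     0.01069
  Δ           -0.6615     -0.6615      0.6615
  eq          0.01746       0.214      0.6722
  solve Keq expr → x = 0.6615; check Q = 180
Then add 0.02287 M of C.
Step 2:
                    C           M           J
  init        0.04033       0.214      0.6722
  Δ          -0.02044    -0.02044     0.02044
  eq          0.01989      0.1935      0.6927
  solve Keq expr → x = 0.02044; check Q = 180
Then remove 0.1352 M of J.
Step 3:
                    C           M           J
  init        0.01989      0.1935      0.5575
  Δ         -0.003486   -0.003486    0.003486
  eq           0.0164        0.19       0.561
  solve Keq expr → x = 0.003486; check Q = 180

x = 0.003486 M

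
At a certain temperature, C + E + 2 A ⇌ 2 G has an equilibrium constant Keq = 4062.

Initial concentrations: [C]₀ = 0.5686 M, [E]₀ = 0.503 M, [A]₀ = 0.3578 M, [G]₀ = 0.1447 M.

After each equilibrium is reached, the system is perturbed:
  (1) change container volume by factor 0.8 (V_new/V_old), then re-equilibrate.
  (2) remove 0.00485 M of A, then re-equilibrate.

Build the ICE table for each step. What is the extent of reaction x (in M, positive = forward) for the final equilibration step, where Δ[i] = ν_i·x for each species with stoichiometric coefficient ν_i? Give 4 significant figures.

x = -0.002293 M

Q₀ = 0.5718 vs Keq = 4062 ⇒ Q<K, forward
Step 1:
                    C           E           A           G
  I            0.5686       0.503      0.3578      0.1447
  C           -0.1686     -0.1686     -0.3371      0.3371
  E               0.4      0.3344     0.02067      0.4818
  solve Keq expr → x = 0.1686; check Q = 4062
Then change container volume by factor 0.8 (V_new/V_old).
Step 2:
                    C           E           A           G
  I               0.5       0.418     0.02584      0.6023
  C         -0.002444   -0.002444   -0.004887    0.004887
  E            0.4976      0.4156     0.02095      0.6072
  solve Keq expr → x = 0.002444; check Q = 4062
Then remove 0.00485 M of A.
Step 3:
                    C           E           A           G
  I            0.4976      0.4156      0.0161      0.6072
  C          0.002293    0.002293    0.004587   -0.004587
  E            0.4999      0.4179     0.02069      0.6026
  solve Keq expr → x = -0.002293; check Q = 4062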